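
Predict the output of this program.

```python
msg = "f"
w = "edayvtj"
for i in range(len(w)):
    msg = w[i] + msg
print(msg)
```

jtvyadef

i=0: prepend 'e' → 'ef'
i=1: prepend 'd' → 'def'
i=2: prepend 'a' → 'adef'
i=3: prepend 'y' → 'yadef'
i=4: prepend 'v' → 'vyadef'
i=5: prepend 't' → 'tvyadef'
i=6: prepend 'j' → 'jtvyadef'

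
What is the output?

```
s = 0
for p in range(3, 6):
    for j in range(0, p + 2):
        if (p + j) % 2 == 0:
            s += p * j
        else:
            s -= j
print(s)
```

p=3,j=0: odd sum, s = 0-0 = 0
p=3,j=1: even sum, s = 0+3 = 3
p=3,j=2: odd sum, s = 3-2 = 1
p=3,j=3: even sum, s = 1+9 = 10
p=3,j=4: odd sum, s = 10-4 = 6
p=4,j=0: even sum, s = 6+0 = 6
p=4,j=1: odd sum, s = 6-1 = 5
p=4,j=2: even sum, s = 5+8 = 13
p=4,j=3: odd sum, s = 13-3 = 10
p=4,j=4: even sum, s = 10+16 = 26
p=4,j=5: odd sum, s = 26-5 = 21
p=5,j=0: odd sum, s = 21-0 = 21
p=5,j=1: even sum, s = 21+5 = 26
p=5,j=2: odd sum, s = 26-2 = 24
p=5,j=3: even sum, s = 24+15 = 39
p=5,j=4: odd sum, s = 39-4 = 35
p=5,j=5: even sum, s = 35+25 = 60
p=5,j=6: odd sum, s = 60-6 = 54

54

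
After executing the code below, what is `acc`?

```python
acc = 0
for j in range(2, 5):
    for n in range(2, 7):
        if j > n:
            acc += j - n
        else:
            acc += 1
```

j=2,n=2: not 2>2, acc = 0+1 = 1
j=2,n=3: not 2>3, acc = 1+1 = 2
j=2,n=4: not 2>4, acc = 2+1 = 3
j=2,n=5: not 2>5, acc = 3+1 = 4
j=2,n=6: not 2>6, acc = 4+1 = 5
j=3,n=2: 3>2, acc = 5+1 = 6
j=3,n=3: not 3>3, acc = 6+1 = 7
j=3,n=4: not 3>4, acc = 7+1 = 8
j=3,n=5: not 3>5, acc = 8+1 = 9
j=3,n=6: not 3>6, acc = 9+1 = 10
j=4,n=2: 4>2, acc = 10+2 = 12
j=4,n=3: 4>3, acc = 12+1 = 13
j=4,n=4: not 4>4, acc = 13+1 = 14
j=4,n=5: not 4>5, acc = 14+1 = 15
j=4,n=6: not 4>6, acc = 15+1 = 16

16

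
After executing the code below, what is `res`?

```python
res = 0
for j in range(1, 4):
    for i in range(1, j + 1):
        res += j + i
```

24

j=1,i=1: res = 0+2 = 2
j=2,i=1: res = 2+3 = 5
j=2,i=2: res = 5+4 = 9
j=3,i=1: res = 9+4 = 13
j=3,i=2: res = 13+5 = 18
j=3,i=3: res = 18+6 = 24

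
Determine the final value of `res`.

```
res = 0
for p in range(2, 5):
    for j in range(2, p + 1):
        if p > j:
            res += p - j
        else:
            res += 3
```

13

p=2,j=2: not 2>2, res = 0+3 = 3
p=3,j=2: 3>2, res = 3+1 = 4
p=3,j=3: not 3>3, res = 4+3 = 7
p=4,j=2: 4>2, res = 7+2 = 9
p=4,j=3: 4>3, res = 9+1 = 10
p=4,j=4: not 4>4, res = 10+3 = 13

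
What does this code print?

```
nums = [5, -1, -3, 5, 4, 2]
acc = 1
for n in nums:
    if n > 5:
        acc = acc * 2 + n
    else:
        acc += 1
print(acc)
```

7

n=5: not >5, acc = 1+1 = 2
n=-1: not >5, acc = 2+1 = 3
n=-3: not >5, acc = 3+1 = 4
n=5: not >5, acc = 4+1 = 5
n=4: not >5, acc = 5+1 = 6
n=2: not >5, acc = 6+1 = 7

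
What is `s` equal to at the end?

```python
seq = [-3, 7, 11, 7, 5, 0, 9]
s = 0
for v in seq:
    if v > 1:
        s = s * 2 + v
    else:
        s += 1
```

281

v=-3: not >1, s = 0+1 = 1
v=7: >1, s = 1*2+7 = 9
v=11: >1, s = 9*2+11 = 29
v=7: >1, s = 29*2+7 = 65
v=5: >1, s = 65*2+5 = 135
v=0: not >1, s = 135+1 = 136
v=9: >1, s = 136*2+9 = 281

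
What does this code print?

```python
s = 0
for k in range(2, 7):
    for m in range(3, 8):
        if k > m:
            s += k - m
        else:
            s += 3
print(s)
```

k=2,m=3: not 2>3, s = 0+3 = 3
k=2,m=4: not 2>4, s = 3+3 = 6
k=2,m=5: not 2>5, s = 6+3 = 9
k=2,m=6: not 2>6, s = 9+3 = 12
k=2,m=7: not 2>7, s = 12+3 = 15
k=3,m=3: not 3>3, s = 15+3 = 18
k=3,m=4: not 3>4, s = 18+3 = 21
k=3,m=5: not 3>5, s = 21+3 = 24
k=3,m=6: not 3>6, s = 24+3 = 27
k=3,m=7: not 3>7, s = 27+3 = 30
k=4,m=3: 4>3, s = 30+1 = 31
k=4,m=4: not 4>4, s = 31+3 = 34
k=4,m=5: not 4>5, s = 34+3 = 37
k=4,m=6: not 4>6, s = 37+3 = 40
k=4,m=7: not 4>7, s = 40+3 = 43
k=5,m=3: 5>3, s = 43+2 = 45
k=5,m=4: 5>4, s = 45+1 = 46
k=5,m=5: not 5>5, s = 46+3 = 49
k=5,m=6: not 5>6, s = 49+3 = 52
k=5,m=7: not 5>7, s = 52+3 = 55
k=6,m=3: 6>3, s = 55+3 = 58
k=6,m=4: 6>4, s = 58+2 = 60
k=6,m=5: 6>5, s = 60+1 = 61
k=6,m=6: not 6>6, s = 61+3 = 64
k=6,m=7: not 6>7, s = 64+3 = 67

67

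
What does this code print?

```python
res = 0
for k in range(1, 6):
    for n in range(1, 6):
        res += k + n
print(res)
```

150

k=1,n=1: res = 0+2 = 2
k=1,n=2: res = 2+3 = 5
k=1,n=3: res = 5+4 = 9
k=1,n=4: res = 9+5 = 14
k=1,n=5: res = 14+6 = 20
k=2,n=1: res = 20+3 = 23
k=2,n=2: res = 23+4 = 27
k=2,n=3: res = 27+5 = 32
k=2,n=4: res = 32+6 = 38
k=2,n=5: res = 38+7 = 45
k=3,n=1: res = 45+4 = 49
k=3,n=2: res = 49+5 = 54
k=3,n=3: res = 54+6 = 60
k=3,n=4: res = 60+7 = 67
k=3,n=5: res = 67+8 = 75
k=4,n=1: res = 75+5 = 80
k=4,n=2: res = 80+6 = 86
k=4,n=3: res = 86+7 = 93
k=4,n=4: res = 93+8 = 101
k=4,n=5: res = 101+9 = 110
k=5,n=1: res = 110+6 = 116
k=5,n=2: res = 116+7 = 123
k=5,n=3: res = 123+8 = 131
k=5,n=4: res = 131+9 = 140
k=5,n=5: res = 140+10 = 150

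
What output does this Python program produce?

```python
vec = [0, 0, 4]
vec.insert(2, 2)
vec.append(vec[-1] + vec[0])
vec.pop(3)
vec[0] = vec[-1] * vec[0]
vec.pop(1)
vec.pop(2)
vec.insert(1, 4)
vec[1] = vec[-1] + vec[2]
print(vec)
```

insert 2 at 2 → [0, 0, 2, 4]
append vec[-1]+vec[0] = 4+0 = 4 → [0, 0, 2, 4, 4]
pop(3) removes 4 → [0, 0, 2, 4]
vec[0] = vec[-1]*vec[0] = 4*0 = 0 → [0, 0, 2, 4]
pop(1) removes 0 → [0, 2, 4]
pop(2) removes 4 → [0, 2]
insert 4 at 1 → [0, 4, 2]
vec[1] = vec[-1]+vec[2] = 2+2 = 4 → [0, 4, 2]

[0, 4, 2]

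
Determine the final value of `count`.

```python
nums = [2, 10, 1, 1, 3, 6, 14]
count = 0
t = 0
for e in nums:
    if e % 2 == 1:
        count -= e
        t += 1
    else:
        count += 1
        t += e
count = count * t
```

-35

e=2: not odd, count = 0+1 = 1; t=2
e=10: not odd, count = 1+1 = 2; t=12
e=1: odd, count = 2-1 = 1; t=13
e=1: odd, count = 1-1 = 0; t=14
e=3: odd, count = 0-3 = -3; t=15
e=6: not odd, count = (-3)+1 = -2; t=21
e=14: not odd, count = (-2)+1 = -1; t=35
count*t = (-1)*35 = -35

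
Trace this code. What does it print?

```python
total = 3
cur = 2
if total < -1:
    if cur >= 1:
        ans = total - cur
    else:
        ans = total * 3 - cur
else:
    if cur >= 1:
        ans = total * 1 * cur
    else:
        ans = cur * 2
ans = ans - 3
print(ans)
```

total=3, cur=2
total < -1 is False; cur >= 1 is True
→ ans = total * 1 * cur = 6
ans = 6-3 = 3

3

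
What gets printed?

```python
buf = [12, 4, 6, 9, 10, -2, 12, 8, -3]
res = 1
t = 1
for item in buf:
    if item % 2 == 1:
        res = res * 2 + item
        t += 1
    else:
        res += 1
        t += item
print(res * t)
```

2067

item=12: not odd, res = 1+1 = 2; t=13
item=4: not odd, res = 2+1 = 3; t=17
item=6: not odd, res = 3+1 = 4; t=23
item=9: odd, res = 4*2+9 = 17; t=24
item=10: not odd, res = 17+1 = 18; t=34
item=-2: not odd, res = 18+1 = 19; t=32
item=12: not odd, res = 19+1 = 20; t=44
item=8: not odd, res = 20+1 = 21; t=52
item=-3: odd, res = 21*2+(-3) = 39; t=53
res*t = 39*53 = 2067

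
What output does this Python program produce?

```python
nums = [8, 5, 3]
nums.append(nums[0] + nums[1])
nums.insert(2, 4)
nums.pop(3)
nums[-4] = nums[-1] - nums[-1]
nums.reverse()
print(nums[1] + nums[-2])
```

9

append nums[0]+nums[1] = 8+5 = 13 → [8, 5, 3, 13]
insert 4 at 2 → [8, 5, 4, 3, 13]
pop(3) removes 3 → [8, 5, 4, 13]
nums[-4] = nums[-1]-nums[-1] = 13-13 = 0 → [0, 5, 4, 13]
reverse → [13, 4, 5, 0]
nums[1]+nums[-2] = 4+5 = 9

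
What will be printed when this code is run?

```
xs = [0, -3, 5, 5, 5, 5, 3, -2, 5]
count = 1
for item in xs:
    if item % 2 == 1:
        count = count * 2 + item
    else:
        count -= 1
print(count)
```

117

item=0: not odd, count = 1-1 = 0
item=-3: odd, count = 0*2+(-3) = -3
item=5: odd, count = (-3)*2+5 = -1
item=5: odd, count = (-1)*2+5 = 3
item=5: odd, count = 3*2+5 = 11
item=5: odd, count = 11*2+5 = 27
item=3: odd, count = 27*2+3 = 57
item=-2: not odd, count = 57-1 = 56
item=5: odd, count = 56*2+5 = 117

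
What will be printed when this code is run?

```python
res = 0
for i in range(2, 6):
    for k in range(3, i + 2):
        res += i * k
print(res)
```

165

i=2,k=3: res = 0+6 = 6
i=3,k=3: res = 6+9 = 15
i=3,k=4: res = 15+12 = 27
i=4,k=3: res = 27+12 = 39
i=4,k=4: res = 39+16 = 55
i=4,k=5: res = 55+20 = 75
i=5,k=3: res = 75+15 = 90
i=5,k=4: res = 90+20 = 110
i=5,k=5: res = 110+25 = 135
i=5,k=6: res = 135+30 = 165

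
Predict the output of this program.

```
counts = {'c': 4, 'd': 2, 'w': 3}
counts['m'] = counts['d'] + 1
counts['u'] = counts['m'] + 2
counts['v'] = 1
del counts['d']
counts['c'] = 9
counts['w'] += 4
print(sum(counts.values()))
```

counts['m'] = counts['d']+1 = 3 → {'c': 4, 'd': 2, 'w': 3, 'm': 3}
counts['u'] = counts['m']+2 = 5 → {'c': 4, 'd': 2, 'w': 3, 'm': 3, 'u': 5}
counts['v'] = 1 → {'c': 4, 'd': 2, 'w': 3, 'm': 3, 'u': 5, 'v': 1}
del 'd' → {'c': 4, 'w': 3, 'm': 3, 'u': 5, 'v': 1}
counts['c'] = 9 → {'c': 9, 'w': 3, 'm': 3, 'u': 5, 'v': 1}
counts['w'] = 3+4 = 7 → {'c': 9, 'w': 7, 'm': 3, 'u': 5, 'v': 1}
sum of values = 25

25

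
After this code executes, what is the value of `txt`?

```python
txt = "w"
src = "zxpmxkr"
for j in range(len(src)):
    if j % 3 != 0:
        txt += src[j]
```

'wxpxk'

j=0: skip
j=1: add 'x' → 'wx'
j=2: add 'p' → 'wxp'
j=3: skip
j=4: add 'x' → 'wxpx'
j=5: add 'k' → 'wxpxk'
j=6: skip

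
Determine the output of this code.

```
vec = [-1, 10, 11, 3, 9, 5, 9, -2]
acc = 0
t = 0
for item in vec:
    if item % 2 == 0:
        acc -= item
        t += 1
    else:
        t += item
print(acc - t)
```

-46

item=-1: not even; t=-1
item=10: even, acc = 0-10 = -10; t=0
item=11: not even; t=11
item=3: not even; t=14
item=9: not even; t=23
item=5: not even; t=28
item=9: not even; t=37
item=-2: even, acc = (-10)-(-2) = -8; t=38
acc-t = (-8)-38 = -46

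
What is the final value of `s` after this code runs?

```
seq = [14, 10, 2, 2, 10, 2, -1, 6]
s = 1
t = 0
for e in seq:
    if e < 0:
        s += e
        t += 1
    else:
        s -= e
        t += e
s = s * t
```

-2162

e=14: not <0, s = 1-14 = -13; t=14
e=10: not <0, s = (-13)-10 = -23; t=24
e=2: not <0, s = (-23)-2 = -25; t=26
e=2: not <0, s = (-25)-2 = -27; t=28
e=10: not <0, s = (-27)-10 = -37; t=38
e=2: not <0, s = (-37)-2 = -39; t=40
e=-1: <0, s = (-39)+(-1) = -40; t=41
e=6: not <0, s = (-40)-6 = -46; t=47
s*t = (-46)*47 = -2162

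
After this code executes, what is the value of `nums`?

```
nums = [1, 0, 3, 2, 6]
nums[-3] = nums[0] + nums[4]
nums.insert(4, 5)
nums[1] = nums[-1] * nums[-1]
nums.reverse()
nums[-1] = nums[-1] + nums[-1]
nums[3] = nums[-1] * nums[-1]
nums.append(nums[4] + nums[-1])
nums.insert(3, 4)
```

nums[-3] = nums[0]+nums[4] = 1+6 = 7 → [1, 0, 7, 2, 6]
insert 5 at 4 → [1, 0, 7, 2, 5, 6]
nums[1] = nums[-1]*nums[-1] = 6*6 = 36 → [1, 36, 7, 2, 5, 6]
reverse → [6, 5, 2, 7, 36, 1]
nums[-1] = nums[-1]+nums[-1] = 1+1 = 2 → [6, 5, 2, 7, 36, 2]
nums[3] = nums[-1]*nums[-1] = 2*2 = 4 → [6, 5, 2, 4, 36, 2]
append nums[4]+nums[-1] = 36+2 = 38 → [6, 5, 2, 4, 36, 2, 38]
insert 4 at 3 → [6, 5, 2, 4, 4, 36, 2, 38]

[6, 5, 2, 4, 4, 36, 2, 38]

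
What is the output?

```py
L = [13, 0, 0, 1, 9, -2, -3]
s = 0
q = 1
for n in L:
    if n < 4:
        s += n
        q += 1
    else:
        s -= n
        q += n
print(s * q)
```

-728

n=13: not <4, s = 0-13 = -13; q=14
n=0: <4, s = (-13)+0 = -13; q=15
n=0: <4, s = (-13)+0 = -13; q=16
n=1: <4, s = (-13)+1 = -12; q=17
n=9: not <4, s = (-12)-9 = -21; q=26
n=-2: <4, s = (-21)+(-2) = -23; q=27
n=-3: <4, s = (-23)+(-3) = -26; q=28
s*q = (-26)*28 = -728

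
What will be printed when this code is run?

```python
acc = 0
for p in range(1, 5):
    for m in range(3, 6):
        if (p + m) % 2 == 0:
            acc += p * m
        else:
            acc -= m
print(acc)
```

p=1,m=3: even sum, acc = 0+3 = 3
p=1,m=4: odd sum, acc = 3-4 = -1
p=1,m=5: even sum, acc = (-1)+5 = 4
p=2,m=3: odd sum, acc = 4-3 = 1
p=2,m=4: even sum, acc = 1+8 = 9
p=2,m=5: odd sum, acc = 9-5 = 4
p=3,m=3: even sum, acc = 4+9 = 13
p=3,m=4: odd sum, acc = 13-4 = 9
p=3,m=5: even sum, acc = 9+15 = 24
p=4,m=3: odd sum, acc = 24-3 = 21
p=4,m=4: even sum, acc = 21+16 = 37
p=4,m=5: odd sum, acc = 37-5 = 32

32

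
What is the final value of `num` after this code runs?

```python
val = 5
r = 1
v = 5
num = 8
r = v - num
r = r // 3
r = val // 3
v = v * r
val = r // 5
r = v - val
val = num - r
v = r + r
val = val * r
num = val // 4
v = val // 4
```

r = 5-8 = -3
r = (-3)//3 = -1
r = 5//3 = 1
v = 5*1 = 5
val = 1//5 = 0
r = 5-0 = 5
val = 8-5 = 3
v = 5+5 = 10
val = 3*5 = 15
num = 15//4 = 3
v = 15//4 = 3

3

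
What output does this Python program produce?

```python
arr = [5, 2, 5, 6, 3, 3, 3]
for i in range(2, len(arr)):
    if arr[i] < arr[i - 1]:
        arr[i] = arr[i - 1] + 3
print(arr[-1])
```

i=2: 5>=2, unchanged → [5, 2, 5, 6, 3, 3, 3]
i=3: 6>=5, unchanged → [5, 2, 5, 6, 3, 3, 3]
i=4: 3<6, arr[4] = 6+3 = 9 → [5, 2, 5, 6, 9, 3, 3]
i=5: 3<9, arr[5] = 9+3 = 12 → [5, 2, 5, 6, 9, 12, 3]
i=6: 3<12, arr[6] = 12+3 = 15 → [5, 2, 5, 6, 9, 12, 15]

15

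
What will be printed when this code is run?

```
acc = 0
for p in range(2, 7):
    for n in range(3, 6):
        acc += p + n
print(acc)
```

120

p=2,n=3: acc = 0+5 = 5
p=2,n=4: acc = 5+6 = 11
p=2,n=5: acc = 11+7 = 18
p=3,n=3: acc = 18+6 = 24
p=3,n=4: acc = 24+7 = 31
p=3,n=5: acc = 31+8 = 39
p=4,n=3: acc = 39+7 = 46
p=4,n=4: acc = 46+8 = 54
p=4,n=5: acc = 54+9 = 63
p=5,n=3: acc = 63+8 = 71
p=5,n=4: acc = 71+9 = 80
p=5,n=5: acc = 80+10 = 90
p=6,n=3: acc = 90+9 = 99
p=6,n=4: acc = 99+10 = 109
p=6,n=5: acc = 109+11 = 120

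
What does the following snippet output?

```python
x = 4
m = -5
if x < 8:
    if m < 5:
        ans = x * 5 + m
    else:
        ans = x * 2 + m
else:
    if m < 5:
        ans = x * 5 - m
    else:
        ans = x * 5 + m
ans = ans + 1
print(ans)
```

x=4, m=-5
x < 8 is True; m < 5 is True
→ ans = x * 5 + m = 15
ans = 15+1 = 16

16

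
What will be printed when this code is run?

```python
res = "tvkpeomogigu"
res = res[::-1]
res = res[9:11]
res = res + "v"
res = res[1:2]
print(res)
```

reverse → 'ugigomoepkvt'
slice [9:11] → 'kv'
+ 'v' → 'kvv'
slice [1:2] → 'v'

v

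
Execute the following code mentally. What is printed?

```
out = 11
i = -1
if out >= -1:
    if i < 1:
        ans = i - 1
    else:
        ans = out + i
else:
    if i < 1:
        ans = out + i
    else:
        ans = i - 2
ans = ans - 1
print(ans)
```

out=11, i=-1
out >= -1 is True; i < 1 is True
→ ans = i - 1 = -2
ans = (-2)-1 = -3

-3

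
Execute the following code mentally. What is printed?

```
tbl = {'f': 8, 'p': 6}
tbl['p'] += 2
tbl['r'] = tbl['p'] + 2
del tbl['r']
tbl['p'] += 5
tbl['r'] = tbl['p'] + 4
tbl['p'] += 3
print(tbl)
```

{'f': 8, 'p': 16, 'r': 17}

tbl['p'] = 6+2 = 8 → {'f': 8, 'p': 8}
tbl['r'] = tbl['p']+2 = 10 → {'f': 8, 'p': 8, 'r': 10}
del 'r' → {'f': 8, 'p': 8}
tbl['p'] = 8+5 = 13 → {'f': 8, 'p': 13}
tbl['r'] = tbl['p']+4 = 17 → {'f': 8, 'p': 13, 'r': 17}
tbl['p'] = 13+3 = 16 → {'f': 8, 'p': 16, 'r': 17}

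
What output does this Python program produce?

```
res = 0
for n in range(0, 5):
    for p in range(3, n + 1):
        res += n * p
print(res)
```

n=3,p=3: res = 0+9 = 9
n=4,p=3: res = 9+12 = 21
n=4,p=4: res = 21+16 = 37

37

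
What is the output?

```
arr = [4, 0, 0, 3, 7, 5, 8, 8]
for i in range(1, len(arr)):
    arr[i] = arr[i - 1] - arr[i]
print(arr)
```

[4, 4, 4, 1, -6, -11, -19, -27]

i=1: arr[1] = 4-0 = 4 → [4, 4, 0, 3, 7, 5, 8, 8]
i=2: arr[2] = 4-0 = 4 → [4, 4, 4, 3, 7, 5, 8, 8]
i=3: arr[3] = 4-3 = 1 → [4, 4, 4, 1, 7, 5, 8, 8]
i=4: arr[4] = 1-7 = -6 → [4, 4, 4, 1, -6, 5, 8, 8]
i=5: arr[5] = (-6)-5 = -11 → [4, 4, 4, 1, -6, -11, 8, 8]
i=6: arr[6] = (-11)-8 = -19 → [4, 4, 4, 1, -6, -11, -19, 8]
i=7: arr[7] = (-19)-8 = -27 → [4, 4, 4, 1, -6, -11, -19, -27]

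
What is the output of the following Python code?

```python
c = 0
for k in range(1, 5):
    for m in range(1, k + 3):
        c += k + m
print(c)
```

102

k=1,m=1: c = 0+2 = 2
k=1,m=2: c = 2+3 = 5
k=1,m=3: c = 5+4 = 9
k=2,m=1: c = 9+3 = 12
k=2,m=2: c = 12+4 = 16
k=2,m=3: c = 16+5 = 21
k=2,m=4: c = 21+6 = 27
k=3,m=1: c = 27+4 = 31
k=3,m=2: c = 31+5 = 36
k=3,m=3: c = 36+6 = 42
k=3,m=4: c = 42+7 = 49
k=3,m=5: c = 49+8 = 57
k=4,m=1: c = 57+5 = 62
k=4,m=2: c = 62+6 = 68
k=4,m=3: c = 68+7 = 75
k=4,m=4: c = 75+8 = 83
k=4,m=5: c = 83+9 = 92
k=4,m=6: c = 92+10 = 102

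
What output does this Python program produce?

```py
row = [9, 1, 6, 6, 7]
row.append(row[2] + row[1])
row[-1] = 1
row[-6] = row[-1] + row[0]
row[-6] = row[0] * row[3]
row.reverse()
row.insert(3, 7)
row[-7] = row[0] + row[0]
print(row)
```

[2, 7, 6, 7, 6, 1, 60]

append row[2]+row[1] = 6+1 = 7 → [9, 1, 6, 6, 7, 7]
row[-1] = 1 → [9, 1, 6, 6, 7, 1]
row[-6] = row[-1]+row[0] = 1+9 = 10 → [10, 1, 6, 6, 7, 1]
row[-6] = row[0]*row[3] = 10*6 = 60 → [60, 1, 6, 6, 7, 1]
reverse → [1, 7, 6, 6, 1, 60]
insert 7 at 3 → [1, 7, 6, 7, 6, 1, 60]
row[-7] = row[0]+row[0] = 1+1 = 2 → [2, 7, 6, 7, 6, 1, 60]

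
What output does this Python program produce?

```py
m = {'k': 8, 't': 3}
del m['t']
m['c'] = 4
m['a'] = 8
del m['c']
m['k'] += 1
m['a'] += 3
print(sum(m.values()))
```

20

del 't' → {'k': 8}
m['c'] = 4 → {'k': 8, 'c': 4}
m['a'] = 8 → {'k': 8, 'c': 4, 'a': 8}
del 'c' → {'k': 8, 'a': 8}
m['k'] = 8+1 = 9 → {'k': 9, 'a': 8}
m['a'] = 8+3 = 11 → {'k': 9, 'a': 11}
sum of values = 20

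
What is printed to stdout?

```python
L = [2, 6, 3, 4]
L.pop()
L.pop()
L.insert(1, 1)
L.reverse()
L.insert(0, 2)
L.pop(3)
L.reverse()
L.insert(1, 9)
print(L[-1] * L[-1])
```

4

pop() removes 4 → [2, 6, 3]
pop() removes 3 → [2, 6]
insert 1 at 1 → [2, 1, 6]
reverse → [6, 1, 2]
insert 2 at 0 → [2, 6, 1, 2]
pop(3) removes 2 → [2, 6, 1]
reverse → [1, 6, 2]
insert 9 at 1 → [1, 9, 6, 2]
L[-1]*L[-1] = 2*2 = 4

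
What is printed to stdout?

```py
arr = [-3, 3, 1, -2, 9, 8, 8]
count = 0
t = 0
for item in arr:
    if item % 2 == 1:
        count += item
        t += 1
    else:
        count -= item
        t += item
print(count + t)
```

14

item=-3: odd, count = 0+(-3) = -3; t=1
item=3: odd, count = (-3)+3 = 0; t=2
item=1: odd, count = 0+1 = 1; t=3
item=-2: not odd, count = 1-(-2) = 3; t=1
item=9: odd, count = 3+9 = 12; t=2
item=8: not odd, count = 12-8 = 4; t=10
item=8: not odd, count = 4-8 = -4; t=18
count+t = (-4)+18 = 14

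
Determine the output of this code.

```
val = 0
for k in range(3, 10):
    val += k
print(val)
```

k=3: val = 0+3 = 3
k=4: val = 3+4 = 7
k=5: val = 7+5 = 12
k=6: val = 12+6 = 18
k=7: val = 18+7 = 25
k=8: val = 25+8 = 33
k=9: val = 33+9 = 42

42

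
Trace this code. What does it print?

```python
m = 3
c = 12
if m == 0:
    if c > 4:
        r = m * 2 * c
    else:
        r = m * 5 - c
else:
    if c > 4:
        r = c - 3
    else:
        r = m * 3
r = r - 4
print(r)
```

m=3, c=12
m == 0 is False; c > 4 is True
→ r = c - 3 = 9
r = 9-4 = 5

5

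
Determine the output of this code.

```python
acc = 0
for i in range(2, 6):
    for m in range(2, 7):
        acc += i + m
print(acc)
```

i=2,m=2: acc = 0+4 = 4
i=2,m=3: acc = 4+5 = 9
i=2,m=4: acc = 9+6 = 15
i=2,m=5: acc = 15+7 = 22
i=2,m=6: acc = 22+8 = 30
i=3,m=2: acc = 30+5 = 35
i=3,m=3: acc = 35+6 = 41
i=3,m=4: acc = 41+7 = 48
i=3,m=5: acc = 48+8 = 56
i=3,m=6: acc = 56+9 = 65
i=4,m=2: acc = 65+6 = 71
i=4,m=3: acc = 71+7 = 78
i=4,m=4: acc = 78+8 = 86
i=4,m=5: acc = 86+9 = 95
i=4,m=6: acc = 95+10 = 105
i=5,m=2: acc = 105+7 = 112
i=5,m=3: acc = 112+8 = 120
i=5,m=4: acc = 120+9 = 129
i=5,m=5: acc = 129+10 = 139
i=5,m=6: acc = 139+11 = 150

150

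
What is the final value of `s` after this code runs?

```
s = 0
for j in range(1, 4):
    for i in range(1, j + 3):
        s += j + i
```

57

j=1,i=1: s = 0+2 = 2
j=1,i=2: s = 2+3 = 5
j=1,i=3: s = 5+4 = 9
j=2,i=1: s = 9+3 = 12
j=2,i=2: s = 12+4 = 16
j=2,i=3: s = 16+5 = 21
j=2,i=4: s = 21+6 = 27
j=3,i=1: s = 27+4 = 31
j=3,i=2: s = 31+5 = 36
j=3,i=3: s = 36+6 = 42
j=3,i=4: s = 42+7 = 49
j=3,i=5: s = 49+8 = 57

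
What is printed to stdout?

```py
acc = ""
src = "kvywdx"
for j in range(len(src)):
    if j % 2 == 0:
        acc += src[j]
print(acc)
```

kyd

j=0: add 'k' → 'k'
j=1: skip
j=2: add 'y' → 'ky'
j=3: skip
j=4: add 'd' → 'kyd'
j=5: skip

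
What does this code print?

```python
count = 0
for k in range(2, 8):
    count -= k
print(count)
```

k=2: count = 0-2 = -2
k=3: count = (-2)-3 = -5
k=4: count = (-5)-4 = -9
k=5: count = (-9)-5 = -14
k=6: count = (-14)-6 = -20
k=7: count = (-20)-7 = -27

-27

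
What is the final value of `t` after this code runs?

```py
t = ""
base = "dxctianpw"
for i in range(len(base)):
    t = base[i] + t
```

'wpnaitcxd'

i=0: prepend 'd' → 'd'
i=1: prepend 'x' → 'xd'
i=2: prepend 'c' → 'cxd'
i=3: prepend 't' → 'tcxd'
i=4: prepend 'i' → 'itcxd'
i=5: prepend 'a' → 'aitcxd'
i=6: prepend 'n' → 'naitcxd'
i=7: prepend 'p' → 'pnaitcxd'
i=8: prepend 'w' → 'wpnaitcxd'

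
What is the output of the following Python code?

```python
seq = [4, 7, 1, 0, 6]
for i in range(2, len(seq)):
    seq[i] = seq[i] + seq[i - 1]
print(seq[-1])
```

14

i=2: seq[2] = 1+7 = 8 → [4, 7, 8, 0, 6]
i=3: seq[3] = 0+8 = 8 → [4, 7, 8, 8, 6]
i=4: seq[4] = 6+8 = 14 → [4, 7, 8, 8, 14]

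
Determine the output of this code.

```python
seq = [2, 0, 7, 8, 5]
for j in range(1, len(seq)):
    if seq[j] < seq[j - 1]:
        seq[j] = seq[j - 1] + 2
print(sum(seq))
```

j=1: 0<2, seq[1] = 2+2 = 4 → [2, 4, 7, 8, 5]
j=2: 7>=4, unchanged → [2, 4, 7, 8, 5]
j=3: 8>=7, unchanged → [2, 4, 7, 8, 5]
j=4: 5<8, seq[4] = 8+2 = 10 → [2, 4, 7, 8, 10]
sum = 31

31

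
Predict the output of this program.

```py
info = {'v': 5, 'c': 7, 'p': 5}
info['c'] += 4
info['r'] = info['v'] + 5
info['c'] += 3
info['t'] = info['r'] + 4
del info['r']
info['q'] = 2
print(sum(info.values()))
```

info['c'] = 7+4 = 11 → {'v': 5, 'c': 11, 'p': 5}
info['r'] = info['v']+5 = 10 → {'v': 5, 'c': 11, 'p': 5, 'r': 10}
info['c'] = 11+3 = 14 → {'v': 5, 'c': 14, 'p': 5, 'r': 10}
info['t'] = info['r']+4 = 14 → {'v': 5, 'c': 14, 'p': 5, 'r': 10, 't': 14}
del 'r' → {'v': 5, 'c': 14, 'p': 5, 't': 14}
info['q'] = 2 → {'v': 5, 'c': 14, 'p': 5, 't': 14, 'q': 2}
sum of values = 40

40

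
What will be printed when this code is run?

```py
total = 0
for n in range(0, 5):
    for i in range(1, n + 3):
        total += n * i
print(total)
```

155

n=0,i=1: total = 0+0 = 0
n=0,i=2: total = 0+0 = 0
n=1,i=1: total = 0+1 = 1
n=1,i=2: total = 1+2 = 3
n=1,i=3: total = 3+3 = 6
n=2,i=1: total = 6+2 = 8
n=2,i=2: total = 8+4 = 12
n=2,i=3: total = 12+6 = 18
n=2,i=4: total = 18+8 = 26
n=3,i=1: total = 26+3 = 29
n=3,i=2: total = 29+6 = 35
n=3,i=3: total = 35+9 = 44
n=3,i=4: total = 44+12 = 56
n=3,i=5: total = 56+15 = 71
n=4,i=1: total = 71+4 = 75
n=4,i=2: total = 75+8 = 83
n=4,i=3: total = 83+12 = 95
n=4,i=4: total = 95+16 = 111
n=4,i=5: total = 111+20 = 131
n=4,i=6: total = 131+24 = 155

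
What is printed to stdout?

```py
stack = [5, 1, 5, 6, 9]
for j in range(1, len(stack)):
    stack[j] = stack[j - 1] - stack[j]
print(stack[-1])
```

j=1: stack[1] = 5-1 = 4 → [5, 4, 5, 6, 9]
j=2: stack[2] = 4-5 = -1 → [5, 4, -1, 6, 9]
j=3: stack[3] = (-1)-6 = -7 → [5, 4, -1, -7, 9]
j=4: stack[4] = (-7)-9 = -16 → [5, 4, -1, -7, -16]

-16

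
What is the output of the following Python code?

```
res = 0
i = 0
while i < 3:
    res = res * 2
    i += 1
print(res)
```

0

i=0: res = 0*2 = 0
i=1: res = 0*2 = 0
i=2: res = 0*2 = 0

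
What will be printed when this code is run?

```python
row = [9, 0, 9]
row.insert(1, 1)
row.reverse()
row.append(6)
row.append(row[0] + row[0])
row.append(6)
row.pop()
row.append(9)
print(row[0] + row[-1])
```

18

insert 1 at 1 → [9, 1, 0, 9]
reverse → [9, 0, 1, 9]
append 6 → [9, 0, 1, 9, 6]
append row[0]+row[0] = 9+9 = 18 → [9, 0, 1, 9, 6, 18]
append 6 → [9, 0, 1, 9, 6, 18, 6]
pop() removes 6 → [9, 0, 1, 9, 6, 18]
append 9 → [9, 0, 1, 9, 6, 18, 9]
row[0]+row[-1] = 9+9 = 18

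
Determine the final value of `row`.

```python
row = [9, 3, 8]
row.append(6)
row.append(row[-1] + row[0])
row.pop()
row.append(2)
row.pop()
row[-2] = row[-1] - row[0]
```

append 6 → [9, 3, 8, 6]
append row[-1]+row[0] = 6+9 = 15 → [9, 3, 8, 6, 15]
pop() removes 15 → [9, 3, 8, 6]
append 2 → [9, 3, 8, 6, 2]
pop() removes 2 → [9, 3, 8, 6]
row[-2] = row[-1]-row[0] = 6-9 = -3 → [9, 3, -3, 6]

[9, 3, -3, 6]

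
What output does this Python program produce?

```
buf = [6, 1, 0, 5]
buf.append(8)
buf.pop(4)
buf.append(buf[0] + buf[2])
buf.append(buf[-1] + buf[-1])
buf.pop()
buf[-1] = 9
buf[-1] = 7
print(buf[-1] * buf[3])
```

append 8 → [6, 1, 0, 5, 8]
pop(4) removes 8 → [6, 1, 0, 5]
append buf[0]+buf[2] = 6+0 = 6 → [6, 1, 0, 5, 6]
append buf[-1]+buf[-1] = 6+6 = 12 → [6, 1, 0, 5, 6, 12]
pop() removes 12 → [6, 1, 0, 5, 6]
buf[-1] = 9 → [6, 1, 0, 5, 9]
buf[-1] = 7 → [6, 1, 0, 5, 7]
buf[-1]*buf[3] = 7*5 = 35

35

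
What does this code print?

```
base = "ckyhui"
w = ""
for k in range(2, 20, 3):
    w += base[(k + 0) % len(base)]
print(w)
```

k=2: add base[2]='y' → 'y'
k=5: add base[5]='i' → 'yi'
k=8: add base[2]='y' → 'yiy'
k=11: add base[5]='i' → 'yiyi'
k=14: add base[2]='y' → 'yiyiy'
k=17: add base[5]='i' → 'yiyiyi'

yiyiyi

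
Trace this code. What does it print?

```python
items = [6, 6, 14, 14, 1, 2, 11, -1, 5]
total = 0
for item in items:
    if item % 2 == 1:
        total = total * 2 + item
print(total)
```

item=6: not odd
item=6: not odd
item=14: not odd
item=14: not odd
item=1: odd, total = 0*2+1 = 1
item=2: not odd
item=11: odd, total = 1*2+11 = 13
item=-1: odd, total = 13*2+(-1) = 25
item=5: odd, total = 25*2+5 = 55

55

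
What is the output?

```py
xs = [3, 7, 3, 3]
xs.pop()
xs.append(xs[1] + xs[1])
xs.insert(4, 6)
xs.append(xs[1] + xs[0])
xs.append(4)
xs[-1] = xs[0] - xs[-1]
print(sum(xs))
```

42

pop() removes 3 → [3, 7, 3]
append xs[1]+xs[1] = 7+7 = 14 → [3, 7, 3, 14]
insert 6 at 4 → [3, 7, 3, 14, 6]
append xs[1]+xs[0] = 7+3 = 10 → [3, 7, 3, 14, 6, 10]
append 4 → [3, 7, 3, 14, 6, 10, 4]
xs[-1] = xs[0]-xs[-1] = 3-4 = -1 → [3, 7, 3, 14, 6, 10, -1]
sum = 42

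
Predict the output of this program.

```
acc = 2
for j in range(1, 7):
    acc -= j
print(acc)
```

-19

j=1: acc = 2-1 = 1
j=2: acc = 1-2 = -1
j=3: acc = (-1)-3 = -4
j=4: acc = (-4)-4 = -8
j=5: acc = (-8)-5 = -13
j=6: acc = (-13)-6 = -19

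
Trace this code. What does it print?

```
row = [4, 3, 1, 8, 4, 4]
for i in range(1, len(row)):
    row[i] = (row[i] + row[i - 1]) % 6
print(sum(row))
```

i=1: row[1] = (3+4)%6 = 1 → [4, 1, 1, 8, 4, 4]
i=2: row[2] = (1+1)%6 = 2 → [4, 1, 2, 8, 4, 4]
i=3: row[3] = (8+2)%6 = 4 → [4, 1, 2, 4, 4, 4]
i=4: row[4] = (4+4)%6 = 2 → [4, 1, 2, 4, 2, 4]
i=5: row[5] = (4+2)%6 = 0 → [4, 1, 2, 4, 2, 0]
sum = 13

13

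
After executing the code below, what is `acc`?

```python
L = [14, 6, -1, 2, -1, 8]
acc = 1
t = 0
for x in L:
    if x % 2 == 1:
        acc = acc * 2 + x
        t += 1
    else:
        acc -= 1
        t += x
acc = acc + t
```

x=14: not odd, acc = 1-1 = 0; t=14
x=6: not odd, acc = 0-1 = -1; t=20
x=-1: odd, acc = (-1)*2+(-1) = -3; t=21
x=2: not odd, acc = (-3)-1 = -4; t=23
x=-1: odd, acc = (-4)*2+(-1) = -9; t=24
x=8: not odd, acc = (-9)-1 = -10; t=32
acc+t = (-10)+32 = 22

22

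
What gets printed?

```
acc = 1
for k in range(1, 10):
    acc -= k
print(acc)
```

-44

k=1: acc = 1-1 = 0
k=2: acc = 0-2 = -2
k=3: acc = (-2)-3 = -5
k=4: acc = (-5)-4 = -9
k=5: acc = (-9)-5 = -14
k=6: acc = (-14)-6 = -20
k=7: acc = (-20)-7 = -27
k=8: acc = (-27)-8 = -35
k=9: acc = (-35)-9 = -44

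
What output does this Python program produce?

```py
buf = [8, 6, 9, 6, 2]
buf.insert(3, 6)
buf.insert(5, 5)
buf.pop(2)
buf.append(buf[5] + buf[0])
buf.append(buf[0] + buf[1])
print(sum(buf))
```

57

insert 6 at 3 → [8, 6, 9, 6, 6, 2]
insert 5 at 5 → [8, 6, 9, 6, 6, 5, 2]
pop(2) removes 9 → [8, 6, 6, 6, 5, 2]
append buf[5]+buf[0] = 2+8 = 10 → [8, 6, 6, 6, 5, 2, 10]
append buf[0]+buf[1] = 8+6 = 14 → [8, 6, 6, 6, 5, 2, 10, 14]
sum = 57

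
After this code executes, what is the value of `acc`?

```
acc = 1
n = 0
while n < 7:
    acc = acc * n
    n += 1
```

0

n=0: acc = 1*0 = 0
n=1: acc = 0*1 = 0
n=2: acc = 0*2 = 0
n=3: acc = 0*3 = 0
n=4: acc = 0*4 = 0
n=5: acc = 0*5 = 0
n=6: acc = 0*6 = 0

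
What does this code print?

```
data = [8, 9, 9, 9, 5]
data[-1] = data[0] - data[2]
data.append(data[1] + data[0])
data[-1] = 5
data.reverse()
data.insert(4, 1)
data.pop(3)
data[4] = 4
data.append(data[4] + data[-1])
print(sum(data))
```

38

data[-1] = data[0]-data[2] = 8-9 = -1 → [8, 9, 9, 9, -1]
append data[1]+data[0] = 9+8 = 17 → [8, 9, 9, 9, -1, 17]
data[-1] = 5 → [8, 9, 9, 9, -1, 5]
reverse → [5, -1, 9, 9, 9, 8]
insert 1 at 4 → [5, -1, 9, 9, 1, 9, 8]
pop(3) removes 9 → [5, -1, 9, 1, 9, 8]
data[4] = 4 → [5, -1, 9, 1, 4, 8]
append data[4]+data[-1] = 4+8 = 12 → [5, -1, 9, 1, 4, 8, 12]
sum = 38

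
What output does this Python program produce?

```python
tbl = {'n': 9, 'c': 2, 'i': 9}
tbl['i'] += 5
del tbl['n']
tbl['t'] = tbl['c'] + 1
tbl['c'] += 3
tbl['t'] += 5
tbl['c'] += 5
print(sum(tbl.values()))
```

32

tbl['i'] = 9+5 = 14 → {'n': 9, 'c': 2, 'i': 14}
del 'n' → {'c': 2, 'i': 14}
tbl['t'] = tbl['c']+1 = 3 → {'c': 2, 'i': 14, 't': 3}
tbl['c'] = 2+3 = 5 → {'c': 5, 'i': 14, 't': 3}
tbl['t'] = 3+5 = 8 → {'c': 5, 'i': 14, 't': 8}
tbl['c'] = 5+5 = 10 → {'c': 10, 'i': 14, 't': 8}
sum of values = 32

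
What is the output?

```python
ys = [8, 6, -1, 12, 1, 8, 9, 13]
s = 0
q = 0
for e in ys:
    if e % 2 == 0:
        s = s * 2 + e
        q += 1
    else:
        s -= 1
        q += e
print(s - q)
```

e=8: even, s = 0*2+8 = 8; q=1
e=6: even, s = 8*2+6 = 22; q=2
e=-1: not even, s = 22-1 = 21; q=1
e=12: even, s = 21*2+12 = 54; q=2
e=1: not even, s = 54-1 = 53; q=3
e=8: even, s = 53*2+8 = 114; q=4
e=9: not even, s = 114-1 = 113; q=13
e=13: not even, s = 113-1 = 112; q=26
s-q = 112-26 = 86

86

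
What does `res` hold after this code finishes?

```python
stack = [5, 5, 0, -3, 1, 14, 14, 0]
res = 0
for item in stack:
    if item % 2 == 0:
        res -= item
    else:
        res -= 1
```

-32

item=5: not even, res = 0-1 = -1
item=5: not even, res = (-1)-1 = -2
item=0: even, res = (-2)-0 = -2
item=-3: not even, res = (-2)-1 = -3
item=1: not even, res = (-3)-1 = -4
item=14: even, res = (-4)-14 = -18
item=14: even, res = (-18)-14 = -32
item=0: even, res = (-32)-0 = -32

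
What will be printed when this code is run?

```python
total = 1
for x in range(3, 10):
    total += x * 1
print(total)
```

x=3: total = 1+3*1 = 4
x=4: total = 4+4*1 = 8
x=5: total = 8+5*1 = 13
x=6: total = 13+6*1 = 19
x=7: total = 19+7*1 = 26
x=8: total = 26+8*1 = 34
x=9: total = 34+9*1 = 43

43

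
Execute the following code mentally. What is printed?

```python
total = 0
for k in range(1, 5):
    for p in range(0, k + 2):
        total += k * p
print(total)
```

k=1,p=0: total = 0+0 = 0
k=1,p=1: total = 0+1 = 1
k=1,p=2: total = 1+2 = 3
k=2,p=0: total = 3+0 = 3
k=2,p=1: total = 3+2 = 5
k=2,p=2: total = 5+4 = 9
k=2,p=3: total = 9+6 = 15
k=3,p=0: total = 15+0 = 15
k=3,p=1: total = 15+3 = 18
k=3,p=2: total = 18+6 = 24
k=3,p=3: total = 24+9 = 33
k=3,p=4: total = 33+12 = 45
k=4,p=0: total = 45+0 = 45
k=4,p=1: total = 45+4 = 49
k=4,p=2: total = 49+8 = 57
k=4,p=3: total = 57+12 = 69
k=4,p=4: total = 69+16 = 85
k=4,p=5: total = 85+20 = 105

105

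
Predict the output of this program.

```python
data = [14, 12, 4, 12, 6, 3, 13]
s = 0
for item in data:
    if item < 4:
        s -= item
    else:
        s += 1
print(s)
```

item=14: not <4, s = 0+1 = 1
item=12: not <4, s = 1+1 = 2
item=4: not <4, s = 2+1 = 3
item=12: not <4, s = 3+1 = 4
item=6: not <4, s = 4+1 = 5
item=3: <4, s = 5-3 = 2
item=13: not <4, s = 2+1 = 3

3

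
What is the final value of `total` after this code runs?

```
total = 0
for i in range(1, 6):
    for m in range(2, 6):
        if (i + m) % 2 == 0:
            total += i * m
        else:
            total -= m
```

74

i=1,m=2: odd sum, total = 0-2 = -2
i=1,m=3: even sum, total = (-2)+3 = 1
i=1,m=4: odd sum, total = 1-4 = -3
i=1,m=5: even sum, total = (-3)+5 = 2
i=2,m=2: even sum, total = 2+4 = 6
i=2,m=3: odd sum, total = 6-3 = 3
i=2,m=4: even sum, total = 3+8 = 11
i=2,m=5: odd sum, total = 11-5 = 6
i=3,m=2: odd sum, total = 6-2 = 4
i=3,m=3: even sum, total = 4+9 = 13
i=3,m=4: odd sum, total = 13-4 = 9
i=3,m=5: even sum, total = 9+15 = 24
i=4,m=2: even sum, total = 24+8 = 32
i=4,m=3: odd sum, total = 32-3 = 29
i=4,m=4: even sum, total = 29+16 = 45
i=4,m=5: odd sum, total = 45-5 = 40
i=5,m=2: odd sum, total = 40-2 = 38
i=5,m=3: even sum, total = 38+15 = 53
i=5,m=4: odd sum, total = 53-4 = 49
i=5,m=5: even sum, total = 49+25 = 74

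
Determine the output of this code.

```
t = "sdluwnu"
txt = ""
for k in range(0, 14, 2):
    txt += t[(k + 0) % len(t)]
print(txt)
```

slwudun

k=0: add t[0]='s' → 's'
k=2: add t[2]='l' → 'sl'
k=4: add t[4]='w' → 'slw'
k=6: add t[6]='u' → 'slwu'
k=8: add t[1]='d' → 'slwud'
k=10: add t[3]='u' → 'slwudu'
k=12: add t[5]='n' → 'slwudun'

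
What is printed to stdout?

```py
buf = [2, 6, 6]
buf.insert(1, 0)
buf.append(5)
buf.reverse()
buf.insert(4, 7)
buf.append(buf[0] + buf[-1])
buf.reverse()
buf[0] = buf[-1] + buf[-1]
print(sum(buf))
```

insert 0 at 1 → [2, 0, 6, 6]
append 5 → [2, 0, 6, 6, 5]
reverse → [5, 6, 6, 0, 2]
insert 7 at 4 → [5, 6, 6, 0, 7, 2]
append buf[0]+buf[-1] = 5+2 = 7 → [5, 6, 6, 0, 7, 2, 7]
reverse → [7, 2, 7, 0, 6, 6, 5]
buf[0] = buf[-1]+buf[-1] = 5+5 = 10 → [10, 2, 7, 0, 6, 6, 5]
sum = 36

36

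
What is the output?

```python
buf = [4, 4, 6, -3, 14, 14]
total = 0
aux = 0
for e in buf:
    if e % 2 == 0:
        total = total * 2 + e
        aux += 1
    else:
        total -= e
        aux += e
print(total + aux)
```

e=4: even, total = 0*2+4 = 4; aux=1
e=4: even, total = 4*2+4 = 12; aux=2
e=6: even, total = 12*2+6 = 30; aux=3
e=-3: not even, total = 30-(-3) = 33; aux=0
e=14: even, total = 33*2+14 = 80; aux=1
e=14: even, total = 80*2+14 = 174; aux=2
total+aux = 174+2 = 176

176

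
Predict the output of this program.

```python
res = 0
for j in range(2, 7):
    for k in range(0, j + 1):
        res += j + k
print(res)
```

165

j=2,k=0: res = 0+2 = 2
j=2,k=1: res = 2+3 = 5
j=2,k=2: res = 5+4 = 9
j=3,k=0: res = 9+3 = 12
j=3,k=1: res = 12+4 = 16
j=3,k=2: res = 16+5 = 21
j=3,k=3: res = 21+6 = 27
j=4,k=0: res = 27+4 = 31
j=4,k=1: res = 31+5 = 36
j=4,k=2: res = 36+6 = 42
j=4,k=3: res = 42+7 = 49
j=4,k=4: res = 49+8 = 57
j=5,k=0: res = 57+5 = 62
j=5,k=1: res = 62+6 = 68
j=5,k=2: res = 68+7 = 75
j=5,k=3: res = 75+8 = 83
j=5,k=4: res = 83+9 = 92
j=5,k=5: res = 92+10 = 102
j=6,k=0: res = 102+6 = 108
j=6,k=1: res = 108+7 = 115
j=6,k=2: res = 115+8 = 123
j=6,k=3: res = 123+9 = 132
j=6,k=4: res = 132+10 = 142
j=6,k=5: res = 142+11 = 153
j=6,k=6: res = 153+12 = 165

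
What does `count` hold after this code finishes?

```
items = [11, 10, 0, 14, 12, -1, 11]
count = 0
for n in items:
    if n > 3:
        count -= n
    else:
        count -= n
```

-57

n=11: >3, count = 0-11 = -11
n=10: >3, count = (-11)-10 = -21
n=0: not >3, count = (-21)-0 = -21
n=14: >3, count = (-21)-14 = -35
n=12: >3, count = (-35)-12 = -47
n=-1: not >3, count = (-47)-(-1) = -46
n=11: >3, count = (-46)-11 = -57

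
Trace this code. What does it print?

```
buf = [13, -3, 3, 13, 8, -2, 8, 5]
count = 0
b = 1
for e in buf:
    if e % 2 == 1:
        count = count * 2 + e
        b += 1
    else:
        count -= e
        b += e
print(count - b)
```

e=13: odd, count = 0*2+13 = 13; b=2
e=-3: odd, count = 13*2+(-3) = 23; b=3
e=3: odd, count = 23*2+3 = 49; b=4
e=13: odd, count = 49*2+13 = 111; b=5
e=8: not odd, count = 111-8 = 103; b=13
e=-2: not odd, count = 103-(-2) = 105; b=11
e=8: not odd, count = 105-8 = 97; b=19
e=5: odd, count = 97*2+5 = 199; b=20
count-b = 199-20 = 179

179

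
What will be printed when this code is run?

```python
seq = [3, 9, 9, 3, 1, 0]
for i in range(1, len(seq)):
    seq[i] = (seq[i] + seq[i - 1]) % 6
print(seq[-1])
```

1

i=1: seq[1] = (9+3)%6 = 0 → [3, 0, 9, 3, 1, 0]
i=2: seq[2] = (9+0)%6 = 3 → [3, 0, 3, 3, 1, 0]
i=3: seq[3] = (3+3)%6 = 0 → [3, 0, 3, 0, 1, 0]
i=4: seq[4] = (1+0)%6 = 1 → [3, 0, 3, 0, 1, 0]
i=5: seq[5] = (0+1)%6 = 1 → [3, 0, 3, 0, 1, 1]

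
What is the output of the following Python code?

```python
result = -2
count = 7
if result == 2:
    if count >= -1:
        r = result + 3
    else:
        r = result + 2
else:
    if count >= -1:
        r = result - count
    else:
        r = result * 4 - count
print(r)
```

result=-2, count=7
result == 2 is False; count >= -1 is True
→ r = result - count = -9

-9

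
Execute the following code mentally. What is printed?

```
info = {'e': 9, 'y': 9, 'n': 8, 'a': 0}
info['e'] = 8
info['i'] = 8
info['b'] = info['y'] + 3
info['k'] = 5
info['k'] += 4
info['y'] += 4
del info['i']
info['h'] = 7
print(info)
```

info['e'] = 8 → {'e': 8, 'y': 9, 'n': 8, 'a': 0}
info['i'] = 8 → {'e': 8, 'y': 9, 'n': 8, 'a': 0, 'i': 8}
info['b'] = info['y']+3 = 12 → {'e': 8, 'y': 9, 'n': 8, 'a': 0, 'i': 8, 'b': 12}
info['k'] = 5 → {'e': 8, 'y': 9, 'n': 8, 'a': 0, 'i': 8, 'b': 12, 'k': 5}
info['k'] = 5+4 = 9 → {'e': 8, 'y': 9, 'n': 8, 'a': 0, 'i': 8, 'b': 12, 'k': 9}
info['y'] = 9+4 = 13 → {'e': 8, 'y': 13, 'n': 8, 'a': 0, 'i': 8, 'b': 12, 'k': 9}
del 'i' → {'e': 8, 'y': 13, 'n': 8, 'a': 0, 'b': 12, 'k': 9}
info['h'] = 7 → {'e': 8, 'y': 13, 'n': 8, 'a': 0, 'b': 12, 'k': 9, 'h': 7}

{'e': 8, 'y': 13, 'n': 8, 'a': 0, 'b': 12, 'k': 9, 'h': 7}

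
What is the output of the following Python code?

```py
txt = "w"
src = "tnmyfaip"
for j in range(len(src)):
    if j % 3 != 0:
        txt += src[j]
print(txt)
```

j=0: skip
j=1: add 'n' → 'wn'
j=2: add 'm' → 'wnm'
j=3: skip
j=4: add 'f' → 'wnmf'
j=5: add 'a' → 'wnmfa'
j=6: skip
j=7: add 'p' → 'wnmfap'

wnmfap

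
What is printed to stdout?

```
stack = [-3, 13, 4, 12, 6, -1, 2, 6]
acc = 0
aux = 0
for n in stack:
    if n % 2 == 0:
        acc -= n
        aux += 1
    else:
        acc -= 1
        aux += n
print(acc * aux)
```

-462

n=-3: not even, acc = 0-1 = -1; aux=-3
n=13: not even, acc = (-1)-1 = -2; aux=10
n=4: even, acc = (-2)-4 = -6; aux=11
n=12: even, acc = (-6)-12 = -18; aux=12
n=6: even, acc = (-18)-6 = -24; aux=13
n=-1: not even, acc = (-24)-1 = -25; aux=12
n=2: even, acc = (-25)-2 = -27; aux=13
n=6: even, acc = (-27)-6 = -33; aux=14
acc*aux = (-33)*14 = -462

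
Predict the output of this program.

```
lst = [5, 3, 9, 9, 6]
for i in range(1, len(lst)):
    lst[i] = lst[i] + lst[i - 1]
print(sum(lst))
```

i=1: lst[1] = 3+5 = 8 → [5, 8, 9, 9, 6]
i=2: lst[2] = 9+8 = 17 → [5, 8, 17, 9, 6]
i=3: lst[3] = 9+17 = 26 → [5, 8, 17, 26, 6]
i=4: lst[4] = 6+26 = 32 → [5, 8, 17, 26, 32]
sum = 88

88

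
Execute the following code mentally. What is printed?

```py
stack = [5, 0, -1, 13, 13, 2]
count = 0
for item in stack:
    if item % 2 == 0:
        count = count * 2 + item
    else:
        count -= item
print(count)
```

-68

item=5: not even, count = 0-5 = -5
item=0: even, count = (-5)*2+0 = -10
item=-1: not even, count = (-10)-(-1) = -9
item=13: not even, count = (-9)-13 = -22
item=13: not even, count = (-22)-13 = -35
item=2: even, count = (-35)*2+2 = -68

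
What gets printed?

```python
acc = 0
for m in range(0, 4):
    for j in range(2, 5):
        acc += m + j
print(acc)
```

m=0,j=2: acc = 0+2 = 2
m=0,j=3: acc = 2+3 = 5
m=0,j=4: acc = 5+4 = 9
m=1,j=2: acc = 9+3 = 12
m=1,j=3: acc = 12+4 = 16
m=1,j=4: acc = 16+5 = 21
m=2,j=2: acc = 21+4 = 25
m=2,j=3: acc = 25+5 = 30
m=2,j=4: acc = 30+6 = 36
m=3,j=2: acc = 36+5 = 41
m=3,j=3: acc = 41+6 = 47
m=3,j=4: acc = 47+7 = 54

54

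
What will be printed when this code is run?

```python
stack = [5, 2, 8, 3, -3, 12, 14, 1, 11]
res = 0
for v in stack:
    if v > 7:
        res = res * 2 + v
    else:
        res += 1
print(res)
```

v=5: not >7, res = 0+1 = 1
v=2: not >7, res = 1+1 = 2
v=8: >7, res = 2*2+8 = 12
v=3: not >7, res = 12+1 = 13
v=-3: not >7, res = 13+1 = 14
v=12: >7, res = 14*2+12 = 40
v=14: >7, res = 40*2+14 = 94
v=1: not >7, res = 94+1 = 95
v=11: >7, res = 95*2+11 = 201

201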